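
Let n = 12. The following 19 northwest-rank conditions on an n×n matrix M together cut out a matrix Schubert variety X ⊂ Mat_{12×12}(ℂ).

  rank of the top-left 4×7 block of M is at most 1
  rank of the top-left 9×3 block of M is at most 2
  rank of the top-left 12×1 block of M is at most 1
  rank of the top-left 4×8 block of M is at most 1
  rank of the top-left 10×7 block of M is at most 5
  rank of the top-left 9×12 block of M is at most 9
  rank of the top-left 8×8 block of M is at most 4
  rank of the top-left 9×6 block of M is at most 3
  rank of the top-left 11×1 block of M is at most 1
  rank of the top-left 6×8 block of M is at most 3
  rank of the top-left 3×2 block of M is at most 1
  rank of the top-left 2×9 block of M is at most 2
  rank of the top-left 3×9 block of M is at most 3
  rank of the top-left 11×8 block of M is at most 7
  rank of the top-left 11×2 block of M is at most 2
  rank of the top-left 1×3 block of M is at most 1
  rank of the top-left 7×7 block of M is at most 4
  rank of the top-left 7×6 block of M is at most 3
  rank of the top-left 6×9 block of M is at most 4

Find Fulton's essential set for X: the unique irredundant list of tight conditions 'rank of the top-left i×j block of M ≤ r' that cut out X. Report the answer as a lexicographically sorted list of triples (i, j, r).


Propagating the 19 rank bounds to every northwest block:

  1 1 1 1 1 1 1 1 1 1 1 1
  1 1 1 1 1 1 1 1 2 2 2 2
  1 1 1 1 1 1 1 1 2 3 3 3
  1 1 1 1 1 1 1 1 2 3 4 4
  1 2 2 2 2 2 2 2 3 4 5 5
  1 2 2 3 3 3 3 3 4 5 6 6
  1 2 2 3 3 3 4 4 5 6 7 7
  1 2 2 3 3 3 4 4 5 6 7 8
  1 2 2 3 3 3 4 5 6 7 8 9
  1 2 3 4 4 4 5 6 7 8 9 10
  1 2 3 4 5 5 6 7 8 9 10 11
  1 2 3 4 5 6 7 8 9 10 11 12

so w = (1, 9, 10, 11, 2, 4, 7, 12, 8, 3, 5, 6).

4 SE-corners of the 32-cell Rothe diagram give Ess(w):

[(4, 8, 1), (8, 8, 4), (9, 3, 2), (9, 6, 3)]


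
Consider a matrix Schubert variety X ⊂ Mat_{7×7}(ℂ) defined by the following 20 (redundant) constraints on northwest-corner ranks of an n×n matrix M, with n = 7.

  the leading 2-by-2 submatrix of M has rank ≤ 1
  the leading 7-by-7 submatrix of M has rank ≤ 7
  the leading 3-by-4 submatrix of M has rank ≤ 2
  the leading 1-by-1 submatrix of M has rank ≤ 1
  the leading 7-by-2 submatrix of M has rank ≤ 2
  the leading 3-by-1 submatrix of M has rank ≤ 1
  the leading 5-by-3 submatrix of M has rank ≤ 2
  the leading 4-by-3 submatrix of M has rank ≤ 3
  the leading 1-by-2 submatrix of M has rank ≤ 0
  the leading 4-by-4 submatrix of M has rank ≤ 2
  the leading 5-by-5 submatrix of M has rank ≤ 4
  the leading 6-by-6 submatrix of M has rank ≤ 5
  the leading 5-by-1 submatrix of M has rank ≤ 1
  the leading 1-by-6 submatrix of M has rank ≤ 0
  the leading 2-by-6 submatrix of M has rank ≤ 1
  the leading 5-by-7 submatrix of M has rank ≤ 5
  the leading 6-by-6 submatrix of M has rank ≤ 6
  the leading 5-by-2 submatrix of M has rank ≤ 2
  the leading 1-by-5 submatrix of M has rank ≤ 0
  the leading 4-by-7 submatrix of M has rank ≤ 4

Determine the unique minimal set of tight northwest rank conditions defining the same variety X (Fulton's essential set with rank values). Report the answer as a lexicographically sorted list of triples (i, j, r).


Rank table r_w(7×7) implied by the 20 constraints:

  R[1]: 0 0 0 0 0 0 1
  R[2]: 1 1 1 1 1 1 2
  R[3]: 1 2 2 2 2 2 3
  R[4]: 1 2 2 2 3 3 4
  R[5]: 1 2 2 3 4 4 5
  R[6]: 1 2 3 4 5 5 6
  R[7]: 1 2 3 4 5 6 7

reading off 1-entries of Δ²R: w = (7, 1, 2, 5, 4, 3, 6).

|D(w)|=9, |Ess(w)|=3:

[(1, 6, 0), (4, 4, 2), (5, 3, 2)]


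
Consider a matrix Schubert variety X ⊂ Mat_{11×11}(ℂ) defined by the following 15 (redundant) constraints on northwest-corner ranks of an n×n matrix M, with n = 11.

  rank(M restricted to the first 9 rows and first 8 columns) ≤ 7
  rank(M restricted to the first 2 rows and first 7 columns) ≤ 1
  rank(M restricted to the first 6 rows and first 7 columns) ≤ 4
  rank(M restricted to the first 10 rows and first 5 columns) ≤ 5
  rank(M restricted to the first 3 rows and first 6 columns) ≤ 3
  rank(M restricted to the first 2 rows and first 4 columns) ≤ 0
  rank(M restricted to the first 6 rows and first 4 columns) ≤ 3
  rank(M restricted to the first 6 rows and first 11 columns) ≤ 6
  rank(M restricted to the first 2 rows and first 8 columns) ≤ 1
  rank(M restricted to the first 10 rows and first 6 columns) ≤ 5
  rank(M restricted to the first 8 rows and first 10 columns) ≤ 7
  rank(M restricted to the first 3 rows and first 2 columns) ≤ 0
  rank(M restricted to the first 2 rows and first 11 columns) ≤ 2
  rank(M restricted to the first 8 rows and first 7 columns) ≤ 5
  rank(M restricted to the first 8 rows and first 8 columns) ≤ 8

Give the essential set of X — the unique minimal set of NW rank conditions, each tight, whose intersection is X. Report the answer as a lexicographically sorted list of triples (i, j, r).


Rank table r_w(11×11) implied by the 15 constraints:

  row 1: 0 0 0 0 1 1 1 1 1 1 1
  row 2: 0 0 0 0 1 1 1 1 2 2 2
  row 3: 0 0 1 1 2 2 2 2 3 3 3
  row 4: 1 1 2 2 3 3 3 3 4 4 4
  row 5: 1 2 3 3 4 4 4 4 5 5 5
  row 6: 1 2 3 3 4 4 4 5 6 6 6
  row 7: 1 2 3 4 5 5 5 6 7 7 7
  row 8: 1 2 3 4 5 5 5 6 7 7 8
  row 9: 1 2 3 4 5 5 6 7 8 8 9
  row 10: 1 2 3 4 5 5 6 7 8 9 10
  row 11: 1 2 3 4 5 6 7 8 9 10 11

reading off 1-entries of Δ²R: w = (5, 9, 3, 1, 2, 8, 4, 11, 7, 10, 6).

D(w) has 21 cells with 8 SE-corners; essential set:

[(2, 4, 0), (2, 8, 1), (3, 2, 0), (6, 4, 3), (6, 7, 4), (8, 7, 5), (8, 10, 7), (10, 6, 5)]


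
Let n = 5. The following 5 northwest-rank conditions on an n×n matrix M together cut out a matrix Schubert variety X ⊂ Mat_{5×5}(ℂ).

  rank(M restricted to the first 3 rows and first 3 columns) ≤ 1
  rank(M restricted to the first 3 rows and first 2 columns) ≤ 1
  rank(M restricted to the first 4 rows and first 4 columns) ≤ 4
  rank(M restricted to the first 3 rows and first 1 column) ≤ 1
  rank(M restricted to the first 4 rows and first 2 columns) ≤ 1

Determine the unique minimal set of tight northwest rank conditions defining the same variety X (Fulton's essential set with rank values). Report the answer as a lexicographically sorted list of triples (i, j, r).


Propagating the 5 rank bounds to every northwest block:

  row 1: 1 1 1 1 1
  row 2: 1 1 1 2 2
  row 3: 1 1 1 2 3
  row 4: 1 1 2 3 4
  row 5: 1 2 3 4 5

hence w(1..5) = (1, 4, 5, 3, 2).

Fulton essential set (2 of the 5 Rothe cells):

[(3, 3, 1), (4, 2, 1)]


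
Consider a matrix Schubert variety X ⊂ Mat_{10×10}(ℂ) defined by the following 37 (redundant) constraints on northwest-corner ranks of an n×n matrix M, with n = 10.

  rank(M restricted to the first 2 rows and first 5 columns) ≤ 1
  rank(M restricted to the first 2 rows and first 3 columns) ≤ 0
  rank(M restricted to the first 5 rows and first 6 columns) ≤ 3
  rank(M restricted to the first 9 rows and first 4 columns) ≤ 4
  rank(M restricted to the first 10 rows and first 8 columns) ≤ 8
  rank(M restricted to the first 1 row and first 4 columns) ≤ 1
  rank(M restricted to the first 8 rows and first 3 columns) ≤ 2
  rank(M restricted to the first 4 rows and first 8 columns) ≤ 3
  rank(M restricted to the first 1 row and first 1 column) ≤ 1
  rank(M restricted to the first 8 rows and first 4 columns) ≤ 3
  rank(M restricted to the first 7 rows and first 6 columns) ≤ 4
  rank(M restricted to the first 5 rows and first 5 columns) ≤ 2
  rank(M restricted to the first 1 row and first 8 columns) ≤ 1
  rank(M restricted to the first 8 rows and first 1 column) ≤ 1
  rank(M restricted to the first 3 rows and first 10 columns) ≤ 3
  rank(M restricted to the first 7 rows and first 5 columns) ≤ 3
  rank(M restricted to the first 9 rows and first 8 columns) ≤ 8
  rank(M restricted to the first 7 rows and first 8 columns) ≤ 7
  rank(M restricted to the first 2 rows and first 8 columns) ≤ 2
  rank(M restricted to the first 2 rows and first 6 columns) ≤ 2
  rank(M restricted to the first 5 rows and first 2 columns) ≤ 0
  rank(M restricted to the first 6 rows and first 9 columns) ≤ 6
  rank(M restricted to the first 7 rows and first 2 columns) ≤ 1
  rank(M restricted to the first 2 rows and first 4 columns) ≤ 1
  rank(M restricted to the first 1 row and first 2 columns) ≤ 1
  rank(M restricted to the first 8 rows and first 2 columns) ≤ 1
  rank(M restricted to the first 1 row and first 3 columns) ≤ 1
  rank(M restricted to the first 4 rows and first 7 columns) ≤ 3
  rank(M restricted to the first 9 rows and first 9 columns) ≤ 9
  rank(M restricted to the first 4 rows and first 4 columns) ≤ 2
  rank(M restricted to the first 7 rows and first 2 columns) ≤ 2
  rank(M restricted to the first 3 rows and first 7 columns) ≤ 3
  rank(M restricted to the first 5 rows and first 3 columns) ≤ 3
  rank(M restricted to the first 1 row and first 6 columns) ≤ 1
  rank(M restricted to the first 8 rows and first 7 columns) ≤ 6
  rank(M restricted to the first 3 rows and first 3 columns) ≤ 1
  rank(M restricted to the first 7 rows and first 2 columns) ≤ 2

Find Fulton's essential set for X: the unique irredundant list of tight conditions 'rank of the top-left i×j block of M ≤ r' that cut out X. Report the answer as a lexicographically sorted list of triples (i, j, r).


The tightest implied rank at each (i,j), from the 37 conditions:

  0 | 0 | 0 | 1 | 1 | 1 | 1 | 1 | 1 | 1
  0 | 0 | 0 | 1 | 1 | 2 | 2 | 2 | 2 | 2
  0 | 0 | 1 | 2 | 2 | 3 | 3 | 3 | 3 | 3
  0 | 0 | 1 | 2 | 2 | 3 | 3 | 3 | 4 | 4
  0 | 0 | 1 | 2 | 2 | 3 | 4 | 4 | 5 | 5
  1 | 1 | 2 | 3 | 3 | 4 | 5 | 5 | 6 | 6
  1 | 1 | 2 | 3 | 3 | 4 | 5 | 6 | 7 | 7
  1 | 1 | 2 | 3 | 4 | 5 | 6 | 7 | 8 | 8
  1 | 2 | 3 | 4 | 5 | 6 | 7 | 8 | 9 | 9
  1 | 2 | 3 | 4 | 5 | 6 | 7 | 8 | 9 | 10

so w = (4, 6, 3, 9, 7, 1, 8, 5, 2, 10).

Fulton essential set (7 of the 20 Rothe cells):

[(2, 3, 0), (2, 5, 1), (4, 8, 3), (5, 2, 0), (5, 5, 2), (7, 5, 3), (8, 2, 1)]


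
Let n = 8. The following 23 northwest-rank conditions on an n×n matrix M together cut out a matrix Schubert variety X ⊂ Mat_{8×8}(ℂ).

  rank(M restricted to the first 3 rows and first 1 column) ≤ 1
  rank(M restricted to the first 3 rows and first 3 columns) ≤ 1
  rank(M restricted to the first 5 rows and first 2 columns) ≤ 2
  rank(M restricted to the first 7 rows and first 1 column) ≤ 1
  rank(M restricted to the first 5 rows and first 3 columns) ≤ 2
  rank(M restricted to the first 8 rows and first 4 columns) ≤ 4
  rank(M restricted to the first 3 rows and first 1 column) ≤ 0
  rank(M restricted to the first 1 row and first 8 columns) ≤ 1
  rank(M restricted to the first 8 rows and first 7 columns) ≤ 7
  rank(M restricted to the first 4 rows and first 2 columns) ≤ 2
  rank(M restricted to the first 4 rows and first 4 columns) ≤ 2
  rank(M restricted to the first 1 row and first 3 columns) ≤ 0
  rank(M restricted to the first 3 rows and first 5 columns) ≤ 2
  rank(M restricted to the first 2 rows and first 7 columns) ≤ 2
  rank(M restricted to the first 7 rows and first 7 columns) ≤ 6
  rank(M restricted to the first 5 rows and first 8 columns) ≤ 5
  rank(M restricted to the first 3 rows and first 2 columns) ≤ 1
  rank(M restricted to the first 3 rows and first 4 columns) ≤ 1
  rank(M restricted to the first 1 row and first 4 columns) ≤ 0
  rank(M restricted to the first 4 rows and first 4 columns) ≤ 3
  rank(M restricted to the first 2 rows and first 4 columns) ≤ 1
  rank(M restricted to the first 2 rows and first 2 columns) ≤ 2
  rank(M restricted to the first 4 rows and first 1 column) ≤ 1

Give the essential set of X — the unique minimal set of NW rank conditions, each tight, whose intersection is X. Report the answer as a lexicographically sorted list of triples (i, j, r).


Reconstructing r_w from the 23 given conditions:

  row 1: 0, 0, 0, 0, 1, 1, 1, 1
  row 2: 0, 1, 1, 1, 2, 2, 2, 2
  row 3: 0, 1, 1, 1, 2, 3, 3, 3
  row 4: 1, 2, 2, 2, 3, 4, 4, 4
  row 5: 1, 2, 2, 3, 4, 5, 5, 5
  row 6: 1, 2, 3, 4, 5, 6, 6, 6
  row 7: 1, 2, 3, 4, 5, 6, 6, 7
  row 8: 1, 2, 3, 4, 5, 6, 7, 8

hence w(1..8) = (5, 2, 6, 1, 4, 3, 8, 7).

5 SE-corners of the 10-cell Rothe diagram give Ess(w):

[(1, 4, 0), (3, 1, 0), (3, 4, 1), (5, 3, 2), (7, 7, 6)]


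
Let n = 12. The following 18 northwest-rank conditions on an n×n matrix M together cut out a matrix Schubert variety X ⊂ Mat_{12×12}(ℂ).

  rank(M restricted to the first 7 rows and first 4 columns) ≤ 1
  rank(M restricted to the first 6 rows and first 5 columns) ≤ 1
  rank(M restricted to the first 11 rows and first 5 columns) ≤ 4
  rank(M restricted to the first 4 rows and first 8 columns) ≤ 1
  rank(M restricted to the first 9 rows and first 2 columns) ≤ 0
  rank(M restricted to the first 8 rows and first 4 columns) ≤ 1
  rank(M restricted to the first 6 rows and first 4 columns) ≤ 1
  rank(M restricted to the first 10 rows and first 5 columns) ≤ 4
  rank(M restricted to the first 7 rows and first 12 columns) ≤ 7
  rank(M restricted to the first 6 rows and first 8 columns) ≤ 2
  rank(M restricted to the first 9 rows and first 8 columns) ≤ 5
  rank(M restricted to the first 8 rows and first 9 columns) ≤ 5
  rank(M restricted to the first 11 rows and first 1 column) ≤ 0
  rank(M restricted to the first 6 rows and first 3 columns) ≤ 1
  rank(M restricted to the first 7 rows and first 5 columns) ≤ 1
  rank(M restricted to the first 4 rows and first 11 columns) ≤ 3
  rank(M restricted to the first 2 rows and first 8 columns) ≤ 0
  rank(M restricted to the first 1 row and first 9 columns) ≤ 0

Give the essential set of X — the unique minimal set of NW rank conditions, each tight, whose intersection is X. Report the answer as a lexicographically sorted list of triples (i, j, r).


Reconstructing r_w from the 18 given conditions:

  R[1]: 0 0 0 0 0 0 0 0 0 1 1 1
  R[2]: 0 0 0 0 0 0 0 0 1 2 2 2
  R[3]: 0 0 1 1 1 1 1 1 2 3 3 3
  R[4]: 0 0 1 1 1 1 1 1 2 3 3 4
  R[5]: 0 0 1 1 1 2 2 2 3 4 4 5
  R[6]: 0 0 1 1 1 2 2 2 3 4 5 6
  R[7]: 0 0 1 1 1 2 3 3 4 5 6 7
  R[8]: 0 0 1 1 2 3 4 4 5 6 7 8
  R[9]: 0 0 1 2 3 4 5 5 6 7 8 9
  R[10]: 0 1 2 3 4 5 6 6 7 8 9 10
  R[11]: 0 1 2 3 4 5 6 7 8 9 10 11
  R[12]: 1 2 3 4 5 6 7 8 9 10 11 12

so w = (10, 9, 3, 12, 6, 11, 7, 5, 4, 2, 8, 1).

9 SE-corners of the 48-cell Rothe diagram give Ess(w):

[(1, 9, 0), (2, 8, 0), (4, 8, 1), (4, 11, 3), (6, 8, 2), (7, 5, 1), (8, 4, 1), (9, 2, 0), (11, 1, 0)]


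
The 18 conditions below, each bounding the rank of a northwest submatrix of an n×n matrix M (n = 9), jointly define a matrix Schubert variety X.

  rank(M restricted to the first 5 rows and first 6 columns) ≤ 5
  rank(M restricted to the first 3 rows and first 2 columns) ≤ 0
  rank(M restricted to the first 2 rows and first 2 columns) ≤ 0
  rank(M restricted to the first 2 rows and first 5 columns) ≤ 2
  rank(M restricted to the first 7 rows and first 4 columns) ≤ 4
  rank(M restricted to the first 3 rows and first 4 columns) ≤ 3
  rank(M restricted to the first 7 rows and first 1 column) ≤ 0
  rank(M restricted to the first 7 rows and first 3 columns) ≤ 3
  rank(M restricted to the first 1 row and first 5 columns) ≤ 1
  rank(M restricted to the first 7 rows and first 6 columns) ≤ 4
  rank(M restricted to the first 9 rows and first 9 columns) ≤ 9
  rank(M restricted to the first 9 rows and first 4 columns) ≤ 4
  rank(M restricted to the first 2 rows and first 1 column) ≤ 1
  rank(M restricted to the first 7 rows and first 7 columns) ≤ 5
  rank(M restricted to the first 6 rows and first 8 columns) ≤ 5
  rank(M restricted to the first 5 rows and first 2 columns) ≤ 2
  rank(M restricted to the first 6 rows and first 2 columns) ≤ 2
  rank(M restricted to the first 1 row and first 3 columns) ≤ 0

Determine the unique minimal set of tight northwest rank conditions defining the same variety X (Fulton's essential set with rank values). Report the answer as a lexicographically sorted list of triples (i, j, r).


Recovering R(i,j) via the rank-extension bound from the 18 conditions:

  0  0  0  1  1  1  1  1  1
  0  0  1  2  2  2  2  2  2
  0  0  1  2  3  3  3  3  3
  0  1  2  3  4  4  4  4  4
  0  1  2  3  4  4  5  5  5
  0  1  2  3  4  4  5  5  6
  0  1  2  3  4  4  5  6  7
  1  2  3  4  5  5  6  7  8
  1  2  3  4  5  6  7  8  9

so w = (4, 3, 5, 2, 7, 9, 8, 1, 6).

5 SE-corners of the 15-cell Rothe diagram give Ess(w):

[(1, 3, 0), (3, 2, 0), (6, 8, 5), (7, 1, 0), (7, 6, 4)]


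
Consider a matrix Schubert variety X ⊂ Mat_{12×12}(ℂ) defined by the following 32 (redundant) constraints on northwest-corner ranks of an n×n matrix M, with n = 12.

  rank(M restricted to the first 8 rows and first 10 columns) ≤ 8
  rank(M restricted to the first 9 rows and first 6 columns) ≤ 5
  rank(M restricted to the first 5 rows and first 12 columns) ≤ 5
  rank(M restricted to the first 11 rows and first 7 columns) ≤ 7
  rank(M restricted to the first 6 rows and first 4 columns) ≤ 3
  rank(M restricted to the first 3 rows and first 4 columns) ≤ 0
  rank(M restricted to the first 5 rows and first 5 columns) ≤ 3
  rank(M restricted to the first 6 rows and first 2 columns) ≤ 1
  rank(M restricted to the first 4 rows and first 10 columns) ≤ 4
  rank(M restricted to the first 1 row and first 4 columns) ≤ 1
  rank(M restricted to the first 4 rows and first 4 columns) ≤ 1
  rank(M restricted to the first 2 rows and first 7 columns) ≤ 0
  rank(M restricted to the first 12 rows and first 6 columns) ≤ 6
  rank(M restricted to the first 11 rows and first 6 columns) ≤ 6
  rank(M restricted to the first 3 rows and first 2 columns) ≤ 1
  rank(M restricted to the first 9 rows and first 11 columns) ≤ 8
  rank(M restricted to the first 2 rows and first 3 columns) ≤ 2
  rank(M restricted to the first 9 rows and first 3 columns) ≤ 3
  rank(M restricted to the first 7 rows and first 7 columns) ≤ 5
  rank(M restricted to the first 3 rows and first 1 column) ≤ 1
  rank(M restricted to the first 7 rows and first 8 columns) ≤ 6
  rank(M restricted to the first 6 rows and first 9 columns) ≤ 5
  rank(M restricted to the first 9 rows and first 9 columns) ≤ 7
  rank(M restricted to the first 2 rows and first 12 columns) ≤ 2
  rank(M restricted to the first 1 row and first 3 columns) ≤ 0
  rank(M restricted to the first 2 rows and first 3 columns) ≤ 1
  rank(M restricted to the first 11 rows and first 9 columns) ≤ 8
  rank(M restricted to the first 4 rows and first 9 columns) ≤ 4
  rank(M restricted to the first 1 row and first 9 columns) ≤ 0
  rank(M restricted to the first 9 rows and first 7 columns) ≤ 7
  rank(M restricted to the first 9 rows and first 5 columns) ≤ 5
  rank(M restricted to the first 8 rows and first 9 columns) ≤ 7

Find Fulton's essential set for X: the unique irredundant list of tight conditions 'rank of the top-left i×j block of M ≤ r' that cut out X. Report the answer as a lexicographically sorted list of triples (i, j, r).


Recovering R(i,j) via the rank-extension bound from the 32 conditions:

  R[1]: 0 0 0 0 0 0 0 0 0 1 1 1
  R[2]: 0 0 0 0 0 0 0 1 1 2 2 2
  R[3]: 0 0 0 0 1 1 1 2 2 3 3 3
  R[4]: 1 1 1 1 2 2 2 3 3 4 4 4
  R[5]: 1 1 2 2 3 3 3 4 4 5 5 5
  R[6]: 1 1 2 3 4 4 4 5 5 6 6 6
  R[7]: 1 2 3 4 5 5 5 6 6 7 7 7
  R[8]: 1 2 3 4 5 5 6 7 7 8 8 8
  R[9]: 1 2 3 4 5 5 6 7 7 8 8 9
  R[10]: 1 2 3 4 5 6 7 8 8 9 9 10
  R[11]: 1 2 3 4 5 6 7 8 8 9 10 11
  R[12]: 1 2 3 4 5 6 7 8 9 10 11 12

reading off 1-entries of Δ²R: w = (10, 8, 5, 1, 3, 4, 2, 7, 12, 6, 11, 9).

D(w) has 27 cells with 8 SE-corners; essential set:

[(1, 9, 0), (2, 7, 0), (3, 4, 0), (6, 2, 1), (9, 6, 5), (9, 9, 7), (9, 11, 8), (11, 9, 8)]


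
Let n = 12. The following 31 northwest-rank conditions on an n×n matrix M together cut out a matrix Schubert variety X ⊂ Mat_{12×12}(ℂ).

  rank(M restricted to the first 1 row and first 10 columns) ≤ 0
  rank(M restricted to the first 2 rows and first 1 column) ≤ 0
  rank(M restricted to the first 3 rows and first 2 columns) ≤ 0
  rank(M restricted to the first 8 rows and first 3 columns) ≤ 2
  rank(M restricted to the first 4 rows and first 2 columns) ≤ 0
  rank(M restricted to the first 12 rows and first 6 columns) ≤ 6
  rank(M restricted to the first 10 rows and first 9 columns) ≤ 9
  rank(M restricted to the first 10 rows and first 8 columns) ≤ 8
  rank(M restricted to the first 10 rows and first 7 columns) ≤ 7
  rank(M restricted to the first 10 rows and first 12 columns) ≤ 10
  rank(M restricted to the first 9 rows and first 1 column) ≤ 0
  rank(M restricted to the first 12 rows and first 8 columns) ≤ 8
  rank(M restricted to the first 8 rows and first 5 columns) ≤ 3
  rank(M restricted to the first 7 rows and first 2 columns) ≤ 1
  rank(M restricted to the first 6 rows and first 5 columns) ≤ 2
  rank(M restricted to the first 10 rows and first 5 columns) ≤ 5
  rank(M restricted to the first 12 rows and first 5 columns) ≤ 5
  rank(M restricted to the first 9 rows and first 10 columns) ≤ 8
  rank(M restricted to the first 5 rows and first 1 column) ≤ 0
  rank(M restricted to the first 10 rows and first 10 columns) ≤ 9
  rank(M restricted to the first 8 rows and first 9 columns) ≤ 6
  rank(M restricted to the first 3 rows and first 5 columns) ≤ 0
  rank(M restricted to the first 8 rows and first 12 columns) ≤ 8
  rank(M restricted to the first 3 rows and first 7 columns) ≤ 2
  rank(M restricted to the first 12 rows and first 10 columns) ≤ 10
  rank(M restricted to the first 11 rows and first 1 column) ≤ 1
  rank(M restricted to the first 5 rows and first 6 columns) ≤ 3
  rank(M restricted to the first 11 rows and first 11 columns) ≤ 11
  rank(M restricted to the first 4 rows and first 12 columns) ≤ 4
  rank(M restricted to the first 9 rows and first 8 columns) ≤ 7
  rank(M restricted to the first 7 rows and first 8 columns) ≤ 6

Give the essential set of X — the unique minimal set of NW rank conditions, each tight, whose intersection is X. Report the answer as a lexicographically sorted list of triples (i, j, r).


Recovering R(i,j) via the rank-extension bound from the 31 conditions:

  0, 0, 0, 0, 0, 0, 0, 0, 0, 0, 1, 1
  0, 0, 0, 0, 0, 1, 1, 1, 1, 1, 2, 2
  0, 0, 0, 0, 0, 1, 2, 2, 2, 2, 3, 3
  0, 0, 1, 1, 1, 2, 3, 3, 3, 3, 4, 4
  0, 1, 2, 2, 2, 3, 4, 4, 4, 4, 5, 5
  0, 1, 2, 2, 2, 3, 4, 5, 5, 5, 6, 6
  0, 1, 2, 3, 3, 4, 5, 6, 6, 6, 7, 7
  0, 1, 2, 3, 3, 4, 5, 6, 6, 7, 8, 8
  0, 1, 2, 3, 4, 5, 6, 7, 7, 8, 9, 9
  1, 2, 3, 4, 5, 6, 7, 8, 8, 9, 10, 10
  1, 2, 3, 4, 5, 6, 7, 8, 9, 10, 11, 11
  1, 2, 3, 4, 5, 6, 7, 8, 9, 10, 11, 12

giving w = (11, 6, 7, 3, 2, 8, 4, 10, 5, 1, 9, 12) via Δ²R.

|D(w)|=31, |Ess(w)|=7:

[(1, 10, 0), (3, 5, 0), (4, 2, 0), (6, 5, 2), (8, 5, 3), (8, 9, 6), (9, 1, 0)]


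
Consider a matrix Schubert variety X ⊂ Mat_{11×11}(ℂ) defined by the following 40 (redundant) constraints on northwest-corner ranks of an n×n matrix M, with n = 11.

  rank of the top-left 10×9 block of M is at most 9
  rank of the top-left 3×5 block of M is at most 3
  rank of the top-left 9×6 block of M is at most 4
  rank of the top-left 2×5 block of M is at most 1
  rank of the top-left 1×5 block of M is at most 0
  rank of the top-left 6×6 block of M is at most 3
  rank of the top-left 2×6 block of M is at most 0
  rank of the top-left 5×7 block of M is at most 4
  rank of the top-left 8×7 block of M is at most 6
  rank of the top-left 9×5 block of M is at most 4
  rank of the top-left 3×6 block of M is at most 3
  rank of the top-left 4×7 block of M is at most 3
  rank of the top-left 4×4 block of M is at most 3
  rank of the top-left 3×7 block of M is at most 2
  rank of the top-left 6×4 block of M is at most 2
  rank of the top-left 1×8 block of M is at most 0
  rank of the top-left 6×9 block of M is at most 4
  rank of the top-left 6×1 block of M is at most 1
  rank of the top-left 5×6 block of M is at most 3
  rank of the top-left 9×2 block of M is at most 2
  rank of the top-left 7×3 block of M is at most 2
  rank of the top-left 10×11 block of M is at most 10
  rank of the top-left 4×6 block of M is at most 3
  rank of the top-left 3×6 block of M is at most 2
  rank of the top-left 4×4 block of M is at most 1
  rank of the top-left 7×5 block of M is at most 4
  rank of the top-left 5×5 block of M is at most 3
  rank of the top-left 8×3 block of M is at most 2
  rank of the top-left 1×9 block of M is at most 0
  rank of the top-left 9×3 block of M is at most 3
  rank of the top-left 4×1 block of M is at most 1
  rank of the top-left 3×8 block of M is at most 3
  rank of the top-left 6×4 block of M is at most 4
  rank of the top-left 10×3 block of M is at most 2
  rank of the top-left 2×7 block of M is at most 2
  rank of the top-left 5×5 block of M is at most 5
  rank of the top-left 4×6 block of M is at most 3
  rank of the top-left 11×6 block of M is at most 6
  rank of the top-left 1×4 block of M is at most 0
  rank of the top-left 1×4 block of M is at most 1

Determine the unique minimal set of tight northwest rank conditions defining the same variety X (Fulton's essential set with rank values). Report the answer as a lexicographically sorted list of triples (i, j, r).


Reconstructing r_w from the 40 given conditions:

  row 1: 0, 0, 0, 0, 0, 0, 0, 0, 0, 1, 1
  row 2: 0, 0, 0, 0, 0, 0, 1, 1, 1, 2, 2
  row 3: 1, 1, 1, 1, 1, 1, 2, 2, 2, 3, 3
  row 4: 1, 1, 1, 1, 2, 2, 3, 3, 3, 4, 4
  row 5: 1, 2, 2, 2, 3, 3, 4, 4, 4, 5, 5
  row 6: 1, 2, 2, 2, 3, 3, 4, 4, 4, 5, 6
  row 7: 1, 2, 2, 3, 4, 4, 5, 5, 5, 6, 7
  row 8: 1, 2, 2, 3, 4, 4, 5, 6, 6, 7, 8
  row 9: 1, 2, 2, 3, 4, 4, 5, 6, 7, 8, 9
  row 10: 1, 2, 2, 3, 4, 5, 6, 7, 8, 9, 10
  row 11: 1, 2, 3, 4, 5, 6, 7, 8, 9, 10, 11

so w = (10, 7, 1, 5, 2, 11, 4, 8, 9, 6, 3).

8 SE-corners of the 29-cell Rothe diagram give Ess(w):

[(1, 9, 0), (2, 6, 0), (4, 4, 1), (6, 4, 2), (6, 6, 3), (6, 9, 4), (9, 6, 4), (10, 3, 2)]


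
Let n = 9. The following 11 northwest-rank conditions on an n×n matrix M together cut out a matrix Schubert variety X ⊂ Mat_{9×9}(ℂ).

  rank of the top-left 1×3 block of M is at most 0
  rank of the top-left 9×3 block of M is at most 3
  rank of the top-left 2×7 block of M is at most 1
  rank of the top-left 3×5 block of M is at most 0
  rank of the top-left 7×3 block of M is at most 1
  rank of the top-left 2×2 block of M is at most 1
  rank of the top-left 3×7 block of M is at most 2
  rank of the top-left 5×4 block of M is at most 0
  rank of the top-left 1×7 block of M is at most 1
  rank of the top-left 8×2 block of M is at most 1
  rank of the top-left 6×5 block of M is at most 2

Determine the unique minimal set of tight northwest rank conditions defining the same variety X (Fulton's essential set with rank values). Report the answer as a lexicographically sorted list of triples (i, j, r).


The tightest implied rank at each (i,j), from the 11 conditions:

  0 0 0 0 0 1 1 1 1
  0 0 0 0 0 1 1 2 2
  0 0 0 0 0 1 2 3 3
  0 0 0 0 1 2 3 4 4
  0 0 0 0 1 2 3 4 5
  1 1 1 1 2 3 4 5 6
  1 1 1 2 3 4 5 6 7
  1 1 2 3 4 5 6 7 8
  1 2 3 4 5 6 7 8 9

second differences of R give the permutation w = (6, 8, 7, 5, 9, 1, 4, 3, 2).

ℓ(w)=27; the 5 essential cells (i,j,r):

[(2, 7, 1), (3, 5, 0), (5, 4, 0), (7, 3, 1), (8, 2, 1)]


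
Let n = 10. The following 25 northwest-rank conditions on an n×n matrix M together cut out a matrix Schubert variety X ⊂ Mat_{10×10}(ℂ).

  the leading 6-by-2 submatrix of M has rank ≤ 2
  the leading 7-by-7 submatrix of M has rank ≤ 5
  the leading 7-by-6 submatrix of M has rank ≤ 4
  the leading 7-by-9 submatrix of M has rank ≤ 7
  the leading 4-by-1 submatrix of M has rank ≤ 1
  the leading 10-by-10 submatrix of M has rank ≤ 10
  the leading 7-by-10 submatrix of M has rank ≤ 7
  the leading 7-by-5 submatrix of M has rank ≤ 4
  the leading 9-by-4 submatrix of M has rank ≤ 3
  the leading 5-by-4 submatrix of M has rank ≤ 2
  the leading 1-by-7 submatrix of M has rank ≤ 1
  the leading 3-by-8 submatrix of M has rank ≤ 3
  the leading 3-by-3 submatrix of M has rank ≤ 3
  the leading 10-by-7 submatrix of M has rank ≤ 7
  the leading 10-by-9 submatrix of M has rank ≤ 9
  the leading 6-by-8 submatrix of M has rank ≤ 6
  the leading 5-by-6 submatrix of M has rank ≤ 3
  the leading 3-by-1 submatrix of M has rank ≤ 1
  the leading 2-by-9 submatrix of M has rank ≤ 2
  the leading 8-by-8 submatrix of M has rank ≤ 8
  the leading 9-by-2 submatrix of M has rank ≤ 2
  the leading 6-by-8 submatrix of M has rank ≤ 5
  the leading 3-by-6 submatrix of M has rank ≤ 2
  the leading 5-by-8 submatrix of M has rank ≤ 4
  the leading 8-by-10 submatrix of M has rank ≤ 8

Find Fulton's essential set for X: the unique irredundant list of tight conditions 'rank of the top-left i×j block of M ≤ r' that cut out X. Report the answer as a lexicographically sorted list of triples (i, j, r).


Recovering R(i,j) via the rank-extension bound from the 25 conditions:

  row 1: 1  1  1  1  1  1  1  1  1  1
  row 2: 1  2  2  2  2  2  2  2  2  2
  row 3: 1  2  2  2  2  2  3  3  3  3
  row 4: 1  2  2  2  3  3  4  4  4  4
  row 5: 1  2  2  2  3  3  4  4  5  5
  row 6: 1  2  3  3  4  4  5  5  6  6
  row 7: 1  2  3  3  4  4  5  6  7  7
  row 8: 1  2  3  3  4  5  6  7  8  8
  row 9: 1  2  3  3  4  5  6  7  8  9
  row 10: 1  2  3  4  5  6  7  8  9  10

reading off 1-entries of Δ²R: w = (1, 2, 7, 5, 9, 3, 8, 6, 10, 4).

D(w) has 14 cells with 6 SE-corners; essential set:

[(3, 6, 2), (5, 4, 2), (5, 6, 3), (5, 8, 4), (7, 6, 4), (9, 4, 3)]


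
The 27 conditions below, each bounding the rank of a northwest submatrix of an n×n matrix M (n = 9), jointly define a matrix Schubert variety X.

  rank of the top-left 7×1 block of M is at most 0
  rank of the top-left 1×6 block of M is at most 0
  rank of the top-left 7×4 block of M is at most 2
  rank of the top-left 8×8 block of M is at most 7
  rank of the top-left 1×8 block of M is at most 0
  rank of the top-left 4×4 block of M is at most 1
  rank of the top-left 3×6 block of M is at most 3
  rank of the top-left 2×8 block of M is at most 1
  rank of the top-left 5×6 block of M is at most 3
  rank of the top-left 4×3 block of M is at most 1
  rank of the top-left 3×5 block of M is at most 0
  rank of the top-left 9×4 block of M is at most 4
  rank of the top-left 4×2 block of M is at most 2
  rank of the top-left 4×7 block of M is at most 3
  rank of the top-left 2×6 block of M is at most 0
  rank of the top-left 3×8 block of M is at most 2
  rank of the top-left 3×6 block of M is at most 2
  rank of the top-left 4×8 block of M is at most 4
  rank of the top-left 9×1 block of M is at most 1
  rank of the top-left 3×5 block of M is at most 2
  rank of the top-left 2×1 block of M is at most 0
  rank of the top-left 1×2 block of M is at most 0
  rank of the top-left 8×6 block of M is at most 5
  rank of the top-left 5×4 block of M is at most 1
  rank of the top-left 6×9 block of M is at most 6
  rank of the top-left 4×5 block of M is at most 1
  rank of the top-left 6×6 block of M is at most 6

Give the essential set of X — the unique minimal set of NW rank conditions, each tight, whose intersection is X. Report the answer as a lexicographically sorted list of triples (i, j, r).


Computing R[i][j] = min implied NW-rank bound (n=9, 27 conditions):

  0  0  0  0  0  0  0  0  1
  0  0  0  0  0  0  1  1  2
  0  0  0  0  0  1  2  2  3
  0  1  1  1  1  2  3  3  4
  0  1  1  1  2  3  4  4  5
  0  1  2  2  3  4  5  5  6
  0  1  2  2  3  4  5  6  7
  1  2  3  3  4  5  6  7  8
  1  2  3  4  5  6  7  8  9

so w = (9, 7, 6, 2, 5, 3, 8, 1, 4).

ℓ(w)=26; the 6 essential cells (i,j,r):

[(1, 8, 0), (2, 6, 0), (3, 5, 0), (5, 4, 1), (7, 1, 0), (7, 4, 2)]


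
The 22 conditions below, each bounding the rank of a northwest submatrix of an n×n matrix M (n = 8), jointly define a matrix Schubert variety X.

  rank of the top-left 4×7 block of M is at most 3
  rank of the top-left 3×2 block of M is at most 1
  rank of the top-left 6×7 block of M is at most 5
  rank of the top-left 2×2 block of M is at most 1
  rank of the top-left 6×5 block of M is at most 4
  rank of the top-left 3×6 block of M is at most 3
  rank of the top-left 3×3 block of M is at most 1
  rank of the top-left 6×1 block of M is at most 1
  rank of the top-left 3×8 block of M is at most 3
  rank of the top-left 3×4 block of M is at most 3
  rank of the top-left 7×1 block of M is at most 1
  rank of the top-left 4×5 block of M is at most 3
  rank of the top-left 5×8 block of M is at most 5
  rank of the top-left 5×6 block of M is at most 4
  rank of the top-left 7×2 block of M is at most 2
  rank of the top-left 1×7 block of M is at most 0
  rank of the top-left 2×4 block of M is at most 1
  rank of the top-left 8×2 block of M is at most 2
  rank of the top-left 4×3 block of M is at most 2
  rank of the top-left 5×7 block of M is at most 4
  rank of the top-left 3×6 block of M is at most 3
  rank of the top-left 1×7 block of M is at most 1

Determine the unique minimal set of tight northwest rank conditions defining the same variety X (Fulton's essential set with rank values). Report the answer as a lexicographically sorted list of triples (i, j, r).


Rank table r_w(8×8) implied by the 22 constraints:

  row 1: 0, 0, 0, 0, 0, 0, 0, 1
  row 2: 1, 1, 1, 1, 1, 1, 1, 2
  row 3: 1, 1, 1, 2, 2, 2, 2, 3
  row 4: 1, 2, 2, 3, 3, 3, 3, 4
  row 5: 1, 2, 3, 4, 4, 4, 4, 5
  row 6: 1, 2, 3, 4, 4, 5, 5, 6
  row 7: 1, 2, 3, 4, 5, 6, 6, 7
  row 8: 1, 2, 3, 4, 5, 6, 7, 8

giving w = (8, 1, 4, 2, 3, 6, 5, 7) via Δ²R.

|D(w)|=10, |Ess(w)|=3:

[(1, 7, 0), (3, 3, 1), (6, 5, 4)]


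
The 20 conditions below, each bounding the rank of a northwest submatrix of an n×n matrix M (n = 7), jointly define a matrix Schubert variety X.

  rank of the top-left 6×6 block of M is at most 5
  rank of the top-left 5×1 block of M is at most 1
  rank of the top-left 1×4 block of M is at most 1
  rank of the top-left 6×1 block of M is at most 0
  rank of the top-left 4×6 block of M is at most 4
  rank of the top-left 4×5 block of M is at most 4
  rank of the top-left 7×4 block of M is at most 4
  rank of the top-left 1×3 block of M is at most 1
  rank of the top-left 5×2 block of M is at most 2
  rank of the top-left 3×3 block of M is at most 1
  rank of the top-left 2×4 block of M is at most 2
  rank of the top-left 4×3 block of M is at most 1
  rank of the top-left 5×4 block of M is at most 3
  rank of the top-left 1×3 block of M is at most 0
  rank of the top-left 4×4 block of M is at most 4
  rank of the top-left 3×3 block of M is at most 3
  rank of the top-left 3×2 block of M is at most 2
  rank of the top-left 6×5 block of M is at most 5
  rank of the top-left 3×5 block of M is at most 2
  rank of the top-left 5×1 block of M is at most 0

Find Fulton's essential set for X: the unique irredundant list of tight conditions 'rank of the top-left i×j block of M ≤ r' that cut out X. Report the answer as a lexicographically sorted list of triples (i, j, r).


Computing R[i][j] = min implied NW-rank bound (n=7, 20 conditions):

  row 1: 0 0 0 1 1 1 1
  row 2: 0 1 1 2 2 2 2
  row 3: 0 1 1 2 2 3 3
  row 4: 0 1 1 2 3 4 4
  row 5: 0 1 2 3 4 5 5
  row 6: 0 1 2 3 4 5 6
  row 7: 1 2 3 4 5 6 7

hence w(1..7) = (4, 2, 6, 5, 3, 7, 1).

D(w) has 11 cells with 4 SE-corners; essential set:

[(1, 3, 0), (3, 5, 2), (4, 3, 1), (6, 1, 0)]


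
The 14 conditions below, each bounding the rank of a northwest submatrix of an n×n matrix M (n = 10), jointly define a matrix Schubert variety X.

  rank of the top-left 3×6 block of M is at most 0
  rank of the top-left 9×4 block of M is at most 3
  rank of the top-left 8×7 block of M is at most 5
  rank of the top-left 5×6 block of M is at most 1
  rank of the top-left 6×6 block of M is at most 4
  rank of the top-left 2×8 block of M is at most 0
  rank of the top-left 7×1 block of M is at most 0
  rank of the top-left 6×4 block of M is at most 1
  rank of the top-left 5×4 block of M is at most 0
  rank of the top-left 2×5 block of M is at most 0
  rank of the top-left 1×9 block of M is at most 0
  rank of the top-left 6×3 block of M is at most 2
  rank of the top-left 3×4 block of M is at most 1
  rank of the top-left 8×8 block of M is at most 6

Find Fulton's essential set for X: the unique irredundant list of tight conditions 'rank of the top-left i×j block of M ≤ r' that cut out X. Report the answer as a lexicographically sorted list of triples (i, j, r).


Computing R[i][j] = min implied NW-rank bound (n=10, 14 conditions):

  R[1]: 0  0  0  0  0  0  0  0  0  1
  R[2]: 0  0  0  0  0  0  0  0  1  2
  R[3]: 0  0  0  0  0  0  1  1  2  3
  R[4]: 0  0  0  0  1  1  2  2  3  4
  R[5]: 0  0  0  0  1  1  2  3  4  5
  R[6]: 0  1  1  1  2  2  3  4  5  6
  R[7]: 0  1  2  2  3  3  4  5  6  7
  R[8]: 1  2  3  3  4  4  5  6  7  8
  R[9]: 1  2  3  3  4  5  6  7  8  9
  R[10]: 1  2  3  4  5  6  7  8  9  10

giving w = (10, 9, 7, 5, 8, 2, 3, 1, 6, 4) via Δ²R.

|D(w)|=35, |Ess(w)|=7:

[(1, 9, 0), (2, 8, 0), (3, 6, 0), (5, 4, 0), (5, 6, 1), (7, 1, 0), (9, 4, 3)]


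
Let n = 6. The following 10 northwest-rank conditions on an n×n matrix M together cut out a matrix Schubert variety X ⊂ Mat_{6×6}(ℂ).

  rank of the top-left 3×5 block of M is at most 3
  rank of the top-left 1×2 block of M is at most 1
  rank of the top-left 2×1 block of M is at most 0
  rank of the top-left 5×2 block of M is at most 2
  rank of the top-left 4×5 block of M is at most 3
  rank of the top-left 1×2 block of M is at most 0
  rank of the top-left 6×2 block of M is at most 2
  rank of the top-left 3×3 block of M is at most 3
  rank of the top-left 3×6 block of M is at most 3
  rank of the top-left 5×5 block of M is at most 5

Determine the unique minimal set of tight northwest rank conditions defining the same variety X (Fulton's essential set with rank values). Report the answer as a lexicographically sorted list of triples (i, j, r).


The tightest implied rank at each (i,j), from the 10 conditions:

  R[1]: 0 0 1 1 1 1
  R[2]: 0 1 2 2 2 2
  R[3]: 1 2 3 3 3 3
  R[4]: 1 2 3 3 3 4
  R[5]: 1 2 3 4 4 5
  R[6]: 1 2 3 4 5 6

so w = (3, 2, 1, 6, 4, 5).

D(w) has 5 cells with 3 SE-corners; essential set:

[(1, 2, 0), (2, 1, 0), (4, 5, 3)]


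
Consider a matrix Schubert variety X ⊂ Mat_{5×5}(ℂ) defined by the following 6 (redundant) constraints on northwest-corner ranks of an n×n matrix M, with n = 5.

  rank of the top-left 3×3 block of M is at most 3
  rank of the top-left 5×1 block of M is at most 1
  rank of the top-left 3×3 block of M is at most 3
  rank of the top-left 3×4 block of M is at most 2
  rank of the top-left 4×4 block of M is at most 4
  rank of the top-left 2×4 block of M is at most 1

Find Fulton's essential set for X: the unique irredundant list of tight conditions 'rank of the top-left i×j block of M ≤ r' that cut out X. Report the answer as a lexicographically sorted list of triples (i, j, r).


Recovering R(i,j) via the rank-extension bound from the 6 conditions:

  row 1: 1  1  1  1  1
  row 2: 1  1  1  1  2
  row 3: 1  2  2  2  3
  row 4: 1  2  3  3  4
  row 5: 1  2  3  4  5

hence w(1..5) = (1, 5, 2, 3, 4).

|D(w)|=3, |Ess(w)|=1:

[(2, 4, 1)]


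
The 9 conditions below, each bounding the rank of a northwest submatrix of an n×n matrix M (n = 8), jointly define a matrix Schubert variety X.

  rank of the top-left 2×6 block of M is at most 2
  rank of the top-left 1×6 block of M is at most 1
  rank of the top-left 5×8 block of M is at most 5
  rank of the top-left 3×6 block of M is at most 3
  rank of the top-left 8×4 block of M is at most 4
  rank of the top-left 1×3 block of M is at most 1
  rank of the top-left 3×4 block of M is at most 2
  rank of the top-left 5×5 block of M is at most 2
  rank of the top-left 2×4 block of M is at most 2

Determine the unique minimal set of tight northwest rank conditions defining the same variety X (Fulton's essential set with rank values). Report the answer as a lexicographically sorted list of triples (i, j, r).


The tightest implied rank at each (i,j), from the 9 conditions:

  R[1]: 1 1 1 1 1 1 1 1
  R[2]: 1 2 2 2 2 2 2 2
  R[3]: 1 2 2 2 2 3 3 3
  R[4]: 1 2 2 2 2 3 4 4
  R[5]: 1 2 2 2 2 3 4 5
  R[6]: 1 2 3 3 3 4 5 6
  R[7]: 1 2 3 4 4 5 6 7
  R[8]: 1 2 3 4 5 6 7 8

second differences of R give the permutation w = (1, 2, 6, 7, 8, 3, 4, 5).

1 SE-corner of the 9-cell Rothe diagram gives Ess(w):

[(5, 5, 2)]
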